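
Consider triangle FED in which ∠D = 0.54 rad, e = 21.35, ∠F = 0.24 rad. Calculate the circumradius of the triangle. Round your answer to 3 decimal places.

15.179

The third angle is ∠E = π − ∠D − ∠F = 2.362 rad.
Law of sines: f = e·sin F/sin E ≈ 7.2161.
Law of sines: d = e·sin D/sin E ≈ 15.608.
Circumradius = e/(2 sin E) ≈ 15.179.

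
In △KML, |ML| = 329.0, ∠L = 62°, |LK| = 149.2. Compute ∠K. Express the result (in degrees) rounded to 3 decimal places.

91.037

By the law of cosines, |KM|² = |ML|² + |LK|² − 2·|ML|·|LK|·cos L = 84412, so |KM| ≈ 290.54.
Law of cosines again: cos K = (|LK|² + |KM|² − |ML|²)/(2·|LK|·|KM|) ≈ -0.01809, so ∠K ≈ 91.04°.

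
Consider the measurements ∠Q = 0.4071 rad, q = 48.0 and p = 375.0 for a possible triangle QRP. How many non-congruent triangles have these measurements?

p·sin Q = 375.0·sin(0.4071 rad) ≈ 148.5.
Since q = 48.0 < 148.5 = p sin Q, no triangle exists.

0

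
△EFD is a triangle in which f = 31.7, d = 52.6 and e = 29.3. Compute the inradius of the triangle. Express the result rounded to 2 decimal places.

7.14

Semiperimeter s = (29.3 + 31.7 + 52.6)/2 = 56.8.
Heron's formula: area = √(56.8·27.5·25.1·4.2) ≈ 405.79.
Inradius = area/s = 405.79/56.8 ≈ 7.1442.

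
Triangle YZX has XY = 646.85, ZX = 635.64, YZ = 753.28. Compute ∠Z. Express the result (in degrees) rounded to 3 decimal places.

By the law of cosines, cos Z = (YZ² + ZX² − XY²) / (2·YZ·ZX) ≈ 0.57752, so ∠Z ≈ 54.72°.

∠Z ≈ 54.723°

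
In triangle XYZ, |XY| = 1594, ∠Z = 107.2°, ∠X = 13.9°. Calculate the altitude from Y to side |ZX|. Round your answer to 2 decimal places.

h_Y ≈ 382.92

The third angle is ∠Y = 180° − ∠Z − ∠X = 58.90°.
Law of sines: |YZ| = |XY|·sin X/sin Z ≈ 400.85.
Law of sines: |ZX| = |XY|·sin Y/sin Z ≈ 1428.8.
Area = ½·|XY|·|YZ|·sin Y ≈ 2.7356e+05.
The altitude from Y has length 2·area/|ZX| ≈ 382.92.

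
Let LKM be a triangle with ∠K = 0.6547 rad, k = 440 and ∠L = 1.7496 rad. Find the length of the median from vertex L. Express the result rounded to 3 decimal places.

The third angle is ∠M = π − ∠L − ∠K = 0.7373 rad.
Law of sines: l = k·sin L/sin K ≈ 711.07.
Law of sines: m = k·sin M/sin K ≈ 485.79.
Median from L: ½√(2·k² + 2·m² − l²) ≈ 297.3.

m_L ≈ 297.304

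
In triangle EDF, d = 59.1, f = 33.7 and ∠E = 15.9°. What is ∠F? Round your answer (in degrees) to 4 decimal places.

By the law of cosines, e² = d² + f² − 2·d·f·cos E = 797.56, so e ≈ 28.241.
Law of cosines again: cos F = (e² + d² − f²)/(2·e·d) ≈ 0.94505, so ∠F ≈ 19.08°.

19.0816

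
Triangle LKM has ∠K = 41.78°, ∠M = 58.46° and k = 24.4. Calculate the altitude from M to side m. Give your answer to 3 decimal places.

h_M ≈ 24.011

The third angle is ∠L = 180° − ∠K − ∠M = 79.76°.
Law of sines: l = k·sin L/sin K ≈ 36.038.
Law of sines: m = k·sin M/sin K ≈ 31.212.
Area = ½·k·l·sin M ≈ 374.72.
The altitude from M has length 2·area/m ≈ 24.011.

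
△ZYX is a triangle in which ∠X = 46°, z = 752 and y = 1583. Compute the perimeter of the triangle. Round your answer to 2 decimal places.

By the law of cosines, x² = z² + y² − 2·z·y·cos X = 1.4175e+06, so x ≈ 1190.6.
Semiperimeter s = (752+1583+1190.6)/2 = 1762.8.
Perimeter = 752 + 1583 + 1190.6 = 3525.6.

perimeter ≈ 3525.60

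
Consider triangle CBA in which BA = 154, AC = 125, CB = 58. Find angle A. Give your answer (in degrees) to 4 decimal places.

20.8577

By the law of cosines, cos A = (BA² + AC² − CB²) / (2·BA·AC) ≈ 0.93447, so ∠A ≈ 20.86°.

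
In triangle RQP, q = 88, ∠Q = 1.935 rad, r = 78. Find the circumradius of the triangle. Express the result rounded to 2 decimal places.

Law of sines: sin R = r·sin Q/q ≈ 0.82823.
Since q ≥ r, only the acute value applies: ∠R ≈ 0.976 rad.
Then ∠P = π − ∠Q − ∠R ≈ 0.231 rad.
Law of sines gives p = q·sin P/sin Q ≈ 21.531.
Circumradius = q/(2 sin Q) ≈ 47.089.

47.09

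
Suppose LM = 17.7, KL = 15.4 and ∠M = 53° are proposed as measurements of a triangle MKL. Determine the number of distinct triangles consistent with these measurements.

2

LM·sin M = 17.7·sin(53°) ≈ 14.14.
Since LM sin M < KL < LM (14.14 < 15.4 < 17.7), two triangles exist.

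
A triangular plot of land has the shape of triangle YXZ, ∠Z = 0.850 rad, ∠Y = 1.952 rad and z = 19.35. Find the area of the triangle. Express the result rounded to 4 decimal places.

The third angle is ∠X = π − ∠Z − ∠Y = 0.340 rad.
Law of sines: y = z·sin Y/sin Z ≈ 23.907.
Law of sines: x = z·sin X/sin Z ≈ 8.5794.
Area = ½·z·y·sin X ≈ 77.047.

77.0474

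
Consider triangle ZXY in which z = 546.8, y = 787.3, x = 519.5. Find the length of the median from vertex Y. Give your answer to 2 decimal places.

m_Y ≈ 359.83

Median from Y: ½√(2·z² + 2·x² − y²) ≈ 359.83.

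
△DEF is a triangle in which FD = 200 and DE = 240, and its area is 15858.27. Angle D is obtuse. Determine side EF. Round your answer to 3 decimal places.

411.895

From area = ½·FD·DE·sin D, we get sin D = 2·area/(FD·DE) ≈ 0.66076.
Taking the obtuse solution, ∠D ≈ 138.64°.
Law of cosines then gives EF ≈ 411.89.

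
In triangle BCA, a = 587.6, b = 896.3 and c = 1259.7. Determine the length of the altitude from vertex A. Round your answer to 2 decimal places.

815.05

Semiperimeter s = (896.3 + 1259.7 + 587.6)/2 = 1371.8.
Heron's formula: area = √(1371.8·475.5·112.1·784.2) ≈ 2.3946e+05.
The altitude from A has length 2·area/a ≈ 815.05.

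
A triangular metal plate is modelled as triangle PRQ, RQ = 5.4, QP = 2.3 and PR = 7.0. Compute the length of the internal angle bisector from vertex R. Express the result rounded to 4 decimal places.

6.0415

By the law of cosines, cos R = (PR² + RQ² − QP²) / (2·PR·RQ) ≈ 0.96389, so ∠R ≈ 0.270 rad.
The bisector from R has length 2·PR·RQ·cos(∠R/2)/(PR+RQ) ≈ 6.0415.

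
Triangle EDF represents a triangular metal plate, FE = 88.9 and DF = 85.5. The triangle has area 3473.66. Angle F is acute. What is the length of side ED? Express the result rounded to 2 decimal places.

From area = ½·DF·FE·sin F, we get sin F = 2·area/(DF·FE) ≈ 0.91401.
Taking the acute solution, ∠F ≈ 66.07°.
Law of cosines then gives ED ≈ 95.111.

95.11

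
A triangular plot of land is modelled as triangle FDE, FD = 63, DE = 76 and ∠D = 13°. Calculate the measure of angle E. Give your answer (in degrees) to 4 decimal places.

44.1188

By the law of cosines, EF² = FD² + DE² − 2·FD·DE·cos D = 414.43, so EF ≈ 20.358.
Law of cosines again: cos E = (DE² + EF² − FD²)/(2·DE·EF) ≈ 0.71790, so ∠E ≈ 44.12°.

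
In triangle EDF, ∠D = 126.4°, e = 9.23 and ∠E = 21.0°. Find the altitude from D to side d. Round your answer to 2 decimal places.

The third angle is ∠F = 180° − ∠E − ∠D = 32.60°.
Law of sines: d = e·sin D/sin E ≈ 20.731.
Law of sines: f = e·sin F/sin E ≈ 13.876.
Area = ½·e·d·sin F ≈ 51.545.
The altitude from D has length 2·area/d ≈ 4.9729.

h_D ≈ 4.97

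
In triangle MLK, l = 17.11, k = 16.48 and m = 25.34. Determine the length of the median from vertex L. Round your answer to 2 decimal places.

19.59

Median from L: ½√(2·k² + 2·m² − l²) ≈ 19.587.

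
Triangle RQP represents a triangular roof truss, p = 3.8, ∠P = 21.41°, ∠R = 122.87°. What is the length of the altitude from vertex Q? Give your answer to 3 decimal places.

The third angle is ∠Q = 180° − ∠P − ∠R = 35.72°.
Law of sines: r = p·sin R/sin P ≈ 8.7433.
Law of sines: q = p·sin Q/sin P ≈ 6.0775.
Area = ½·p·r·sin Q ≈ 9.6986.
The altitude from Q has length 2·area/q ≈ 3.1916.

h_Q ≈ 3.192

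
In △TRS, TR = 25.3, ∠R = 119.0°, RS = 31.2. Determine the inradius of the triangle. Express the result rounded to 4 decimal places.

6.5580

By the law of cosines, ST² = TR² + RS² − 2·TR·RS·cos R = 2378.9, so ST ≈ 48.774.
Area = ½·TR·RS·sin R ≈ 345.19.
Semiperimeter s = (31.2+48.774+25.3)/2 = 52.637.
Inradius = area/s = 345.19/52.637 ≈ 6.558.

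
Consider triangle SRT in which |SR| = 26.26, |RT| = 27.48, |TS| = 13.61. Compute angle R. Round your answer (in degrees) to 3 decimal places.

29.228

By the law of cosines, cos R = (|SR|² + |RT|² − |TS|²) / (2·|SR|·|RT|) ≈ 0.87269, so ∠R ≈ 29.23°.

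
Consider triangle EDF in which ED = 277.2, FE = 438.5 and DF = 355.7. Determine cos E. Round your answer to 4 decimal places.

By the law of cosines, cos E = (FE² + ED² − DF²) / (2·FE·ED) ≈ 0.58658, so ∠E ≈ 54.09°.

cos E ≈ 0.5866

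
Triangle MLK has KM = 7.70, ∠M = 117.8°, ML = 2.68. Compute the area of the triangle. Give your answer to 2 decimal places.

9.13

Area = ½·KM·ML·sin M ≈ 9.1271.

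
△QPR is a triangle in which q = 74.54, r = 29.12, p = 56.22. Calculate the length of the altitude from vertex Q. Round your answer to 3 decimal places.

Semiperimeter s = (74.54 + 56.22 + 29.12)/2 = 79.94.
Heron's formula: area = √(79.94·5.4·23.72·50.82) ≈ 721.36.
The altitude from Q has length 2·area/q ≈ 19.355.

h_Q ≈ 19.355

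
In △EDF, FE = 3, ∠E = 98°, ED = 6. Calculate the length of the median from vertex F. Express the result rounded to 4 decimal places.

By the law of cosines, DF² = FE² + ED² − 2·FE·ED·cos E = 50.01, so DF ≈ 7.0718.
Median from F: ½√(2·DF² + 2·FE² − ED²) ≈ 4.5283.

m_F ≈ 4.5283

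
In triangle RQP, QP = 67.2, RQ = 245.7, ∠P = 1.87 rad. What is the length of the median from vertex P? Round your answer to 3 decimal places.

m_P ≈ 103.860

Law of sines: sin R = QP·sin P/RQ ≈ 0.26135.
Since RQ ≥ QP, only the acute value applies: ∠R ≈ 0.264 rad.
Then ∠Q = π − ∠P − ∠R ≈ 1.007 rad.
Law of sines gives PR = RQ·sin Q/sin P ≈ 217.35.
Median from P: ½√(2·QP² + 2·PR² − RQ²) ≈ 103.86.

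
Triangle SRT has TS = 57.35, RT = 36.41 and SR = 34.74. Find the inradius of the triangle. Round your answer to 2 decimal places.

r ≈ 9.39

Semiperimeter s = (36.41 + 57.35 + 34.74)/2 = 64.25.
Heron's formula: area = √(64.25·27.84·6.9·29.51) ≈ 603.5.
Inradius = area/s = 603.5/64.25 ≈ 9.3931.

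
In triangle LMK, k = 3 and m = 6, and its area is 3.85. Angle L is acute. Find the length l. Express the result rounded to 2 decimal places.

From area = ½·m·k·sin L, we get sin L = 2·area/(m·k) ≈ 0.42778.
Taking the acute solution, ∠L ≈ 0.442 rad.
Law of cosines then gives l ≈ 3.5299.

3.53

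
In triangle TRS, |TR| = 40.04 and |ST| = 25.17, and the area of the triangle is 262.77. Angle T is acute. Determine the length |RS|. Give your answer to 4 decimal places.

22.7347

From area = ½·|ST|·|TR|·sin T, we get sin T = 2·area/(|ST|·|TR|) ≈ 0.52147.
Taking the acute solution, ∠T ≈ 31.43°.
Law of cosines then gives |RS| ≈ 22.735.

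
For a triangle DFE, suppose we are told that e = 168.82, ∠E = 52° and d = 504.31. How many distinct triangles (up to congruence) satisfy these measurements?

d·sin E = 504.31·sin(52°) ≈ 397.4.
Since e = 168.82 < 397.4 = d sin E, no triangle exists.

0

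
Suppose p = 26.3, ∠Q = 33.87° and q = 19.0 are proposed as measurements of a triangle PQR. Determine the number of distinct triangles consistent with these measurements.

2

p·sin Q = 26.3·sin(33.87°) ≈ 14.66.
Since p sin Q < q < p (14.66 < 19.0 < 26.3), two triangles exist.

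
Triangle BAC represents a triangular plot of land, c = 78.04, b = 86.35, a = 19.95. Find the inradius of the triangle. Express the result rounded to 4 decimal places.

Semiperimeter s = (86.35 + 19.95 + 78.04)/2 = 92.17.
Heron's formula: area = √(92.17·5.82·72.22·14.13) ≈ 739.87.
Inradius = area/s = 739.87/92.17 ≈ 8.0272.

8.0272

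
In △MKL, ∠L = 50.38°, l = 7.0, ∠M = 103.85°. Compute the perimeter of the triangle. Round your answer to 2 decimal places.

The third angle is ∠K = 180° − ∠L − ∠M = 25.77°.
Law of sines: m = l·sin M/sin L ≈ 8.8233.
Law of sines: k = l·sin K/sin L ≈ 3.9509.
Semiperimeter s = (8.8233+3.9509+7)/2 = 9.8871.
Perimeter = 8.8233 + 3.9509 + 7 = 19.774.

perimeter ≈ 19.77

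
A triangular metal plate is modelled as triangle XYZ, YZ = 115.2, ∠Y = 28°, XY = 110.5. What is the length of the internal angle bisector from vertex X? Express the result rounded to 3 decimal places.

By the law of cosines, ZX² = XY² + YZ² − 2·XY·YZ·cos Y = 3002.2, so ZX ≈ 54.792.
Law of cosines again: cos X = (ZX² + XY² − YZ²)/(2·ZX·XY) ≈ 0.16032, so ∠X ≈ 80.77°.
The bisector from X has length 2·ZX·XY·cos(∠X/2)/(ZX+XY) ≈ 55.8.

55.800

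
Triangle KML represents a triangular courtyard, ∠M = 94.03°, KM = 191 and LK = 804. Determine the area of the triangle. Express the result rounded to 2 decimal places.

73131.73

Law of sines: sin L = KM·sin M/LK ≈ 0.23697.
Since LK ≥ KM, only the acute value applies: ∠L ≈ 13.71°.
Then ∠K = 180° − ∠M − ∠L ≈ 72.26°.
Law of sines gives ML = LK·sin K/sin M ≈ 767.68.
Area = ½·LK·KM·sin K ≈ 73132.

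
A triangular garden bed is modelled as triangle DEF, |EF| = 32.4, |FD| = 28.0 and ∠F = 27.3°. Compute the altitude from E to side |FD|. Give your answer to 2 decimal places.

By the law of cosines, |DE|² = |EF|² + |FD|² − 2·|EF|·|FD|·cos F = 221.45, so |DE| ≈ 14.881.
Area = ½·|EF|·|FD|·sin F ≈ 208.04.
The altitude from E has length 2·area/|FD| ≈ 14.86.

14.86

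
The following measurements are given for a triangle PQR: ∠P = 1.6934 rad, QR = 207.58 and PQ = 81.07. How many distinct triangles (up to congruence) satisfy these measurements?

PQ·sin P = 81.07·sin(1.6934 rad) ≈ 80.46.
Since ∠P is not acute, a triangle exists only if QR > PQ; here QR > PQ, so there is exactly one triangle.

1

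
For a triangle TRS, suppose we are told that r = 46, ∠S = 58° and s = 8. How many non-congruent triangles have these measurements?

0

r·sin S = 46·sin(58°) ≈ 39.01.
Since s = 8 < 39.01 = r sin S, no triangle exists.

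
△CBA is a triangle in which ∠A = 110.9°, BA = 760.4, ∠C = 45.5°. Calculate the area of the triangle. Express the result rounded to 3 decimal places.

area ≈ 151597.798

The third angle is ∠B = 180° − ∠A − ∠C = 23.60°.
Law of sines: AC = BA·sin B/sin C ≈ 426.81.
Law of sines: CB = BA·sin A/sin C ≈ 995.96.
Area = ½·BA·AC·sin A ≈ 1.516e+05.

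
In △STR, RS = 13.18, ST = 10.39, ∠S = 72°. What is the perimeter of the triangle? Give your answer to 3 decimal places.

By the law of cosines, TR² = RS² + ST² − 2·RS·ST·cos S = 197.03, so TR ≈ 14.037.
Semiperimeter s = (14.037+13.18+10.39)/2 = 18.803.
Perimeter = 14.037 + 13.18 + 10.39 = 37.607.

perimeter ≈ 37.607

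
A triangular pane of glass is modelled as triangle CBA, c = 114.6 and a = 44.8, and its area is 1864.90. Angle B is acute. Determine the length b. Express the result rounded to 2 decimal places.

89.91

From area = ½·a·c·sin B, we get sin B = 2·area/(a·c) ≈ 0.72648.
Taking the acute solution, ∠B ≈ 0.813 rad.
Law of cosines then gives b ≈ 89.911.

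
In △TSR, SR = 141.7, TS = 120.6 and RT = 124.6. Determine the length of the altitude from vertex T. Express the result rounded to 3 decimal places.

100.015

Semiperimeter s = (141.7 + 124.6 + 120.6)/2 = 193.45.
Heron's formula: area = √(193.45·51.75·68.85·72.85) ≈ 7086.1.
The altitude from T has length 2·area/SR ≈ 100.02.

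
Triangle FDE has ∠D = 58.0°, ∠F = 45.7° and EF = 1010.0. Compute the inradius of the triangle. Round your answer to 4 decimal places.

r ≈ 277.0034

The third angle is ∠E = 180° − ∠F − ∠D = 76.30°.
Law of sines: DE = EF·sin F/sin D ≈ 852.37.
Law of sines: FD = EF·sin E/sin D ≈ 1157.1.
Area = ½·EF·DE·sin E ≈ 4.182e+05.
Semiperimeter s = (852.37+1010+1157.1)/2 = 1509.7.
Inradius = area/s = 4.182e+05/1509.7 ≈ 277.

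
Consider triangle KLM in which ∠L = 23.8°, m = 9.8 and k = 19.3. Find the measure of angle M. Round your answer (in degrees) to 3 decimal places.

20.943

By the law of cosines, l² = m² + k² − 2·m·k·cos L = 122.42, so l ≈ 11.064.
Law of cosines again: cos M = (k² + l² − m²)/(2·k·l) ≈ 0.93394, so ∠M ≈ 20.94°.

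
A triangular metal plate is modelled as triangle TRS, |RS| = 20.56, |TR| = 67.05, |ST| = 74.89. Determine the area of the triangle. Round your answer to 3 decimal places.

Semiperimeter s = (20.56 + 74.89 + 67.05)/2 = 81.25.
Heron's formula: area = √(81.25·60.69·6.36·14.2) ≈ 667.33.

area ≈ 667.334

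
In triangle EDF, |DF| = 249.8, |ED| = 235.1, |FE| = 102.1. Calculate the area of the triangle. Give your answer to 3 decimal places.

Semiperimeter s = (249.8 + 102.1 + 235.1)/2 = 293.5.
Heron's formula: area = √(293.5·43.7·191.4·58.4) ≈ 11974.

11973.529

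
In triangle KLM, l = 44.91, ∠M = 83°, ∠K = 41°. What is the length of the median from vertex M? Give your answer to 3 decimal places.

m_M ≈ 30.286

The third angle is ∠L = 180° − ∠M − ∠K = 56.00°.
Law of sines: k = l·sin K/sin L ≈ 35.54.
Law of sines: m = l·sin M/sin L ≈ 53.767.
Median from M: ½√(2·k² + 2·l² − m²) ≈ 30.286.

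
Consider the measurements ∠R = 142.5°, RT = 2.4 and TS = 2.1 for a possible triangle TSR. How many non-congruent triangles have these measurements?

RT·sin R = 2.4·sin(142.5°) ≈ 1.461.
Since ∠R is not acute, a triangle exists only if TS > RT; here TS ≤ RT, so there is no triangle.

0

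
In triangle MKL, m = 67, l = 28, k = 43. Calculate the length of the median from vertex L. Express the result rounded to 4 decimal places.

54.5252

Median from L: ½√(2·m² + 2·k² − l²) ≈ 54.525.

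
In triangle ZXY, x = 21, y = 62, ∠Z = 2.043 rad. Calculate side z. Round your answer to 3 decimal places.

73.956

By the law of cosines, z² = x² + y² − 2·x·y·cos Z = 5469.4, so z ≈ 73.956.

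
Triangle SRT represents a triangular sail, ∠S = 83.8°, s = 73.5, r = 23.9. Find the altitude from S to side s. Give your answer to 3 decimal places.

Law of sines: sin R = r·sin S/s ≈ 0.32327.
Since s ≥ r, only the acute value applies: ∠R ≈ 18.86°.
Then ∠T = 180° − ∠S − ∠R ≈ 77.34°.
Law of sines gives t = s·sin T/sin S ≈ 72.135.
Area = ½·s·r·sin T ≈ 856.97.
The altitude from S has length 2·area/s ≈ 23.319.

h_S ≈ 23.319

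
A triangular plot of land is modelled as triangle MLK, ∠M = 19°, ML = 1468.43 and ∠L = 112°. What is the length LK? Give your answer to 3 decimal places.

The third angle is ∠K = 180° − ∠M − ∠L = 49.00°.
Law of sines: LK = ML·sin M/sin K ≈ 633.45.

633.454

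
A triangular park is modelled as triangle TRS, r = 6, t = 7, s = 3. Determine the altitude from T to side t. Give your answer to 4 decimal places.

Semiperimeter p = (7 + 6 + 3)/2 = 8.
Heron's formula: area = √(8·1·2·5) ≈ 8.9443.
The altitude from T has length 2·area/t ≈ 2.5555.

2.5555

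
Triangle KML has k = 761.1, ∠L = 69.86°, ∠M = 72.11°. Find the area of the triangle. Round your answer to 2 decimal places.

The third angle is ∠K = 180° − ∠M − ∠L = 38.03°.
Law of sines: m = k·sin M/sin K ≈ 1175.7.
Law of sines: l = k·sin L/sin K ≈ 1159.9.
Area = ½·k·m·sin L ≈ 4.2004e+05.

area ≈ 420044.24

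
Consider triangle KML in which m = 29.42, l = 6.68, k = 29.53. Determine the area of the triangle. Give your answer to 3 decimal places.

Semiperimeter s = (29.53 + 29.42 + 6.68)/2 = 32.815.
Heron's formula: area = √(32.815·3.285·3.395·26.135) ≈ 97.799.

97.799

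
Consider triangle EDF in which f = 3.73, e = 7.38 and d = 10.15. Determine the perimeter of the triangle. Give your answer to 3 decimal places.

Perimeter = 7.38 + 10.15 + 3.73 = 21.26.

perimeter ≈ 21.260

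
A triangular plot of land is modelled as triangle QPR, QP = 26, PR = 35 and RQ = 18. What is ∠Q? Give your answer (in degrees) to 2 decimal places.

103.91

By the law of cosines, cos Q = (RQ² + QP² − PR²) / (2·RQ·QP) ≈ -0.24038, so ∠Q ≈ 103.91°.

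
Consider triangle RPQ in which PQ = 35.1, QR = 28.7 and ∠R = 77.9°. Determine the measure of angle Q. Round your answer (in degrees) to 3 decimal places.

49.018

Law of sines: sin P = QR·sin R/PQ ≈ 0.79950.
Since PQ ≥ QR, only the acute value applies: ∠P ≈ 53.08°.
Then ∠Q = 180° − ∠R − ∠P ≈ 49.02°.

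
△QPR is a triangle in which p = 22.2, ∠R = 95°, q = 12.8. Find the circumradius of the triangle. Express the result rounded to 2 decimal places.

13.34

By the law of cosines, r² = q² + p² − 2·q·p·cos R = 706.21, so r ≈ 26.575.
Area = ½·q·p·sin R ≈ 141.54.
Circumradius = r/(2 sin R) ≈ 13.338.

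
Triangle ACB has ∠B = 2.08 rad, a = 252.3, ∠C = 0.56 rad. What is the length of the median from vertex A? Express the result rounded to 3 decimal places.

357.608

The third angle is ∠A = π − ∠C − ∠B = 0.502 rad.
Law of sines: c = a·sin C/sin A ≈ 278.73.
Law of sines: b = a·sin B/sin A ≈ 458.16.
Median from A: ½√(2·c² + 2·b² − a²) ≈ 357.61.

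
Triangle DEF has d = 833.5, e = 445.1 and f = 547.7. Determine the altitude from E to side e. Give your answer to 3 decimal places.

h_E ≈ 501.183

Semiperimeter s = (833.5 + 445.1 + 547.7)/2 = 913.15.
Heron's formula: area = √(913.15·79.65·468.05·365.45) ≈ 1.1154e+05.
The altitude from E has length 2·area/e ≈ 501.18.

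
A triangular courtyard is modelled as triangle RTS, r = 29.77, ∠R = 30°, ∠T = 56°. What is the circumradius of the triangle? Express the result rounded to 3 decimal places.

The third angle is ∠S = 180° − ∠R − ∠T = 94.00°.
Law of sines: t = r·sin T/sin R ≈ 49.361.
Law of sines: s = r·sin S/sin R ≈ 59.395.
Circumradius = r/(2 sin R) ≈ 29.77.

29.770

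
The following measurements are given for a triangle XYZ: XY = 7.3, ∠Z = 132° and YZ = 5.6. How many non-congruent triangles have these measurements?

1

YZ·sin Z = 5.6·sin(132°) ≈ 4.162.
Since ∠Z is not acute, a triangle exists only if XY > YZ; here XY > YZ, so there is exactly one triangle.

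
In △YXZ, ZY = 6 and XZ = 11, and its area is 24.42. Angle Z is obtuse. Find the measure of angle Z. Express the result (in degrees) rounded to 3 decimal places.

∠Z ≈ 132.269°

From area = ½·XZ·ZY·sin Z, we get sin Z = 2·area/(XZ·ZY) ≈ 0.74000.
Taking the obtuse solution, ∠Z ≈ 132.27°.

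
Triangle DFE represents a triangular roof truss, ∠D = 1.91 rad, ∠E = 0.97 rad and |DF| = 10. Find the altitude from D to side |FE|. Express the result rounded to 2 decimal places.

h_D ≈ 2.59

The third angle is ∠F = π − ∠E − ∠D = 0.262 rad.
Law of sines: |FE| = |DF|·sin D/sin E ≈ 11.432.
Law of sines: |ED| = |DF|·sin F/sin E ≈ 3.1352.
Area = ½·|DF|·|FE|·sin F ≈ 14.783.
The altitude from D has length 2·area/|FE| ≈ 2.5862.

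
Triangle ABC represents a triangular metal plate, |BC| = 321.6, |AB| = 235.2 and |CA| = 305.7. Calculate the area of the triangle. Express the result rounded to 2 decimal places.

34116.20

Semiperimeter s = (321.6 + 305.7 + 235.2)/2 = 431.25.
Heron's formula: area = √(431.25·109.65·125.55·196.05) ≈ 34116.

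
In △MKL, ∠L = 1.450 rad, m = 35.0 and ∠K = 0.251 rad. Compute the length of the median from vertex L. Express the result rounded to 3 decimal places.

18.546

The third angle is ∠M = π − ∠K − ∠L = 1.441 rad.
Law of sines: k = m·sin K/sin M ≈ 8.7673.
Law of sines: l = m·sin L/sin M ≈ 35.042.
Median from L: ½√(2·m² + 2·k² − l²) ≈ 18.546.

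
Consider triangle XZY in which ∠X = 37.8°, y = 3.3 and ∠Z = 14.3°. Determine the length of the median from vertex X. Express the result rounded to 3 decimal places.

2.082

The third angle is ∠Y = 180° − ∠X − ∠Z = 127.90°.
Law of sines: x = y·sin X/sin Y ≈ 2.5632.
Law of sines: z = y·sin Z/sin Y ≈ 1.033.
Median from X: ½√(2·z² + 2·y² − x²) ≈ 2.0823.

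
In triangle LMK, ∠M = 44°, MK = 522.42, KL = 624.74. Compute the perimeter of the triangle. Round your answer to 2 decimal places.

perimeter ≈ 2031.49

Law of sines: sin L = MK·sin M/KL ≈ 0.58089.
Since KL ≥ MK, only the acute value applies: ∠L ≈ 35.51°.
Then ∠K = 180° − ∠M − ∠L ≈ 100.49°.
Law of sines gives LM = KL·sin K/sin M ≈ 884.33.
Semiperimeter s = (522.42+624.74+884.33)/2 = 1015.7.
Perimeter = 522.42 + 624.74 + 884.33 = 2031.5.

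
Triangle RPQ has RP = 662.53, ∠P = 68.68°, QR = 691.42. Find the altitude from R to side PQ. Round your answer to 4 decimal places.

Law of sines: sin Q = RP·sin P/QR ≈ 0.89264.
Since QR ≥ RP, only the acute value applies: ∠Q ≈ 63.21°.
Then ∠R = 180° − ∠P − ∠Q ≈ 48.11°.
Law of sines gives PQ = QR·sin R/sin P ≈ 552.55.
Area = ½·QR·RP·sin R ≈ 1.7051e+05.
The altitude from R has length 2·area/PQ ≈ 617.19.

617.1893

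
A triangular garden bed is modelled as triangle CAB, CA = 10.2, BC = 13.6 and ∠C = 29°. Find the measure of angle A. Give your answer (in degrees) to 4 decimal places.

∠A ≈ 104.4157°

By the law of cosines, AB² = BC² + CA² − 2·BC·CA·cos C = 46.346, so AB ≈ 6.8078.
Law of cosines again: cos A = (CA² + AB² − BC²)/(2·CA·AB) ≈ -0.24896, so ∠A ≈ 104.42°.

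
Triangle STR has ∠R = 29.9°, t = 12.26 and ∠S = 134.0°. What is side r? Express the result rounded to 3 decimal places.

22.038

The third angle is ∠T = 180° − ∠R − ∠S = 16.10°.
Law of sines: r = t·sin R/sin T ≈ 22.038.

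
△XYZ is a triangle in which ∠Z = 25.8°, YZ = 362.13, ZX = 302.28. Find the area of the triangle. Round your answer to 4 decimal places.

area ≈ 23821.2114

Area = ½·YZ·ZX·sin Z ≈ 23821.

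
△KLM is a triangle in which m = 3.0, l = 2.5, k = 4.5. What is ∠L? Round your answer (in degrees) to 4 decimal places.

By the law of cosines, cos L = (m² + k² − l²) / (2·m·k) ≈ 0.85185, so ∠L ≈ 31.59°.

∠L ≈ 31.5863°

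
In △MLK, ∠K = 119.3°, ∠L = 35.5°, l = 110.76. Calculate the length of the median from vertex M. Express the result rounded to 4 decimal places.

The third angle is ∠M = 180° − ∠L − ∠K = 25.20°.
Law of sines: m = l·sin M/sin L ≈ 81.211.
Law of sines: k = l·sin K/sin L ≈ 166.33.
Median from M: ½√(2·l² + 2·k² − m²) ≈ 135.35.

m_M ≈ 135.3459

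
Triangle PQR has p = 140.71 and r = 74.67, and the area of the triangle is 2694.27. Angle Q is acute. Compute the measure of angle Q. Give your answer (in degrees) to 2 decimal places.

30.85

From area = ½·r·p·sin Q, we get sin Q = 2·area/(r·p) ≈ 0.51286.
Taking the acute solution, ∠Q ≈ 30.85°.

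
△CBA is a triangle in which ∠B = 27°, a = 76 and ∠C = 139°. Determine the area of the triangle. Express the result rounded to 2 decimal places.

The third angle is ∠A = 180° − ∠C − ∠B = 14.00°.
Law of sines: c = a·sin C/sin A ≈ 206.1.
Law of sines: b = a·sin B/sin A ≈ 142.62.
Area = ½·a·c·sin B ≈ 3555.6.

area ≈ 3555.59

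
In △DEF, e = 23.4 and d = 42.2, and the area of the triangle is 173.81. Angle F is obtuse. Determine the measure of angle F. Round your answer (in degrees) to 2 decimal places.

∠F ≈ 159.39°

From area = ½·d·e·sin F, we get sin F = 2·area/(d·e) ≈ 0.35203.
Taking the obtuse solution, ∠F ≈ 159.39°.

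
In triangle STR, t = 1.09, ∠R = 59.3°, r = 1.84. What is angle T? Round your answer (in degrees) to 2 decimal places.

Law of sines: sin T = t·sin R/r ≈ 0.50937.
Since r ≥ t, only the acute value applies: ∠T ≈ 30.62°.
Then ∠S = 180° − ∠R − ∠T ≈ 90.08°.

30.62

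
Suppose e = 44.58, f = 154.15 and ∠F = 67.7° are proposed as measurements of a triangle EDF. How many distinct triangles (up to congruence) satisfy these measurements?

1

e·sin F = 44.58·sin(67.7°) ≈ 41.25.
Since f ≥ e, exactly one triangle exists.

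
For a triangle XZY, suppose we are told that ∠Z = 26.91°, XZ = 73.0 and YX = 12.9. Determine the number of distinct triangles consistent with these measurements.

0

XZ·sin Z = 73.0·sin(26.91°) ≈ 33.04.
Since YX = 12.9 < 33.04 = XZ sin Z, no triangle exists.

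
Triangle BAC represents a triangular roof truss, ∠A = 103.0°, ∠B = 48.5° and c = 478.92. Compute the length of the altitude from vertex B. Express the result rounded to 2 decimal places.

The third angle is ∠C = 180° − ∠B − ∠A = 28.50°.
Law of sines: b = c·sin B/sin C ≈ 751.72.
Law of sines: a = c·sin A/sin C ≈ 977.97.
Area = ½·c·b·sin A ≈ 1.7539e+05.
The altitude from B has length 2·area/b ≈ 466.65.

466.65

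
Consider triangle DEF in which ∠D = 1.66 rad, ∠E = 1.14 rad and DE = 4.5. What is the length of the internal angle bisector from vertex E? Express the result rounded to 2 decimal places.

The third angle is ∠F = π − ∠D − ∠E = 0.342 rad.
Law of sines: EF = DE·sin D/sin F ≈ 13.38.
Law of sines: FD = DE·sin E/sin F ≈ 12.206.
The bisector from E has length 2·DE·EF·cos(∠E/2)/(DE+EF) ≈ 5.6701.

5.67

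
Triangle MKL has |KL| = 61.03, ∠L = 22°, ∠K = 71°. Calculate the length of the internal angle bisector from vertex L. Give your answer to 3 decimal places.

t_L ≈ 58.272

The third angle is ∠M = 180° − ∠K − ∠L = 87.00°.
Law of sines: |LM| = |KL|·sin K/sin M ≈ 57.784.
Law of sines: |MK| = |KL|·sin L/sin M ≈ 22.894.
The bisector from L has length 2·|KL|·|LM|·cos(∠L/2)/(|KL|+|LM|) ≈ 58.272.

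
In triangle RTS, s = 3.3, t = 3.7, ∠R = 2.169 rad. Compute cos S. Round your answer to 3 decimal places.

By the law of cosines, r² = t² + s² − 2·t·s·cos R = 38.332, so r ≈ 6.1913.
Law of cosines again: cos S = (r² + t² − s²)/(2·r·t) ≈ 0.89778, so ∠S ≈ 0.456 rad.

0.898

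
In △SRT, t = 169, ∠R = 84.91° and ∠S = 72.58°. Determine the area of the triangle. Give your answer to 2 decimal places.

The third angle is ∠T = 180° − ∠S − ∠R = 22.51°.
Law of sines: s = t·sin S/sin T ≈ 421.19.
Law of sines: r = t·sin R/sin T ≈ 439.69.
Area = ½·t·s·sin R ≈ 35450.

35449.90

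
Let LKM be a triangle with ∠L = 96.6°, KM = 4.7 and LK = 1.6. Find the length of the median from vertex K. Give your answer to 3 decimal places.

2.799

Law of sines: sin M = LK·sin L/KM ≈ 0.33817.
Since KM ≥ LK, only the acute value applies: ∠M ≈ 19.77°.
Then ∠K = 180° − ∠L − ∠M ≈ 63.63°.
Law of sines gives ML = KM·sin K/sin L ≈ 4.2392.
Median from K: ½√(2·LK² + 2·KM² − ML²) ≈ 2.7986.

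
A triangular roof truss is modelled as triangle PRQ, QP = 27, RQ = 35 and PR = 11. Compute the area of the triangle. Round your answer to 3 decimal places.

Semiperimeter s = (35 + 27 + 11)/2 = 36.5.
Heron's formula: area = √(36.5·1.5·9.5·25.5) ≈ 115.17.

115.166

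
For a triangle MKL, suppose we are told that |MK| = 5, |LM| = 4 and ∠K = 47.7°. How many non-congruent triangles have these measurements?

|MK|·sin K = 5·sin(47.7°) ≈ 3.698.
Since |MK| sin K < |LM| < |MK| (3.698 < 4 < 5), two triangles exist.

2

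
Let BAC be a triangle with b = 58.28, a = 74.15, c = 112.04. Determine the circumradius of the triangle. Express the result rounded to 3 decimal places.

By the law of cosines, cos B = (a² + c² − b²) / (2·a·c) ≈ 0.88198, so ∠B ≈ 0.4907 rad.
Circumradius = b/(2 sin B) ≈ 61.832.

R ≈ 61.832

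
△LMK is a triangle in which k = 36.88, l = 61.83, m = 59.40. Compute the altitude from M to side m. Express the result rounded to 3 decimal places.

h_M ≈ 35.773

Semiperimeter s = (61.83 + 59.4 + 36.88)/2 = 79.055.
Heron's formula: area = √(79.055·17.225·19.655·42.175) ≈ 1062.4.
The altitude from M has length 2·area/m ≈ 35.773.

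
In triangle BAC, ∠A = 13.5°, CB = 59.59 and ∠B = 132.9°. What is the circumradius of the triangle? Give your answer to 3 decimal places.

127.632

The third angle is ∠C = 180° − ∠B − ∠A = 33.60°.
Law of sines: AC = CB·sin B/sin A ≈ 186.99.
Law of sines: BA = CB·sin C/sin A ≈ 141.26.
Circumradius = CB/(2 sin A) ≈ 127.63.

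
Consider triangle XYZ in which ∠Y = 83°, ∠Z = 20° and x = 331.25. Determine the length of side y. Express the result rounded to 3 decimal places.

The third angle is ∠X = 180° − ∠Y − ∠Z = 77.00°.
Law of sines: y = x·sin Y/sin X ≈ 337.43.

337.429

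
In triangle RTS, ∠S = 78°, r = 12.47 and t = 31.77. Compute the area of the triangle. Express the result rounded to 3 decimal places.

area ≈ 193.757

Area = ½·r·t·sin S ≈ 193.76.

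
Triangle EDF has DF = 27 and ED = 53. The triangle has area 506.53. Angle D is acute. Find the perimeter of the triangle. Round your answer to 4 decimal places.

From area = ½·ED·DF·sin D, we get sin D = 2·area/(ED·DF) ≈ 0.70794.
Taking the acute solution, ∠D ≈ 45.07°.
Law of cosines then gives FE ≈ 38.944.
Perimeter = 27 + 38.944 + 53 = 118.94.

118.9441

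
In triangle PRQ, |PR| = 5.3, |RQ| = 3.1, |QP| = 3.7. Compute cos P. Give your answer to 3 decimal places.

By the law of cosines, cos P = (|QP|² + |PR|² − |RQ|²) / (2·|QP|·|PR|) ≈ 0.82024, so ∠P ≈ 34.89°.

cos P ≈ 0.820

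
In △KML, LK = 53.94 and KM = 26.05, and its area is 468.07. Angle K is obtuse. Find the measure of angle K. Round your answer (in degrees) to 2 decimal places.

From area = ½·LK·KM·sin K, we get sin K = 2·area/(LK·KM) ≈ 0.66623.
Taking the obtuse solution, ∠K ≈ 138.22°.

138.22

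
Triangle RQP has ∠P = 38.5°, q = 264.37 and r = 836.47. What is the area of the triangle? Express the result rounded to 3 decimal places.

area ≈ 68830.688

Area = ½·r·q·sin P ≈ 68831.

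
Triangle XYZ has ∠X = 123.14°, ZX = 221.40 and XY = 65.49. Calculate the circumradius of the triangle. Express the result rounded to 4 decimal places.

By the law of cosines, YZ² = ZX² + XY² − 2·ZX·XY·cos X = 69160, so YZ ≈ 262.98.
Area = ½·ZX·XY·sin X ≈ 6070.5.
Circumradius = YZ/(2 sin X) ≈ 157.04.

R ≈ 157.0355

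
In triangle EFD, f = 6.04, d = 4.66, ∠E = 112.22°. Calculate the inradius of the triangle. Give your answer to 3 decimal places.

1.328

By the law of cosines, e² = f² + d² − 2·f·d·cos E = 79.485, so e ≈ 8.9154.
Area = ½·f·d·sin E ≈ 13.028.
Semiperimeter s = (8.9154+6.04+4.66)/2 = 9.8077.
Inradius = area/s = 13.028/9.8077 ≈ 1.3284.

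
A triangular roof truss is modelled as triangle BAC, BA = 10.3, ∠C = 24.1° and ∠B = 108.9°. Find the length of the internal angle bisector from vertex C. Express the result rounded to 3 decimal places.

20.351

The third angle is ∠A = 180° − ∠C − ∠B = 47.00°.
Law of sines: AC = BA·sin B/sin C ≈ 23.865.
Law of sines: CB = BA·sin A/sin C ≈ 18.448.
The bisector from C has length 2·AC·CB·cos(∠C/2)/(AC+CB) ≈ 20.351.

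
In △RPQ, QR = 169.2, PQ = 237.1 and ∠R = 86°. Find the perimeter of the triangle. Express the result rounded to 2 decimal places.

Law of sines: sin P = QR·sin R/PQ ≈ 0.71188.
Since PQ ≥ QR, only the acute value applies: ∠P ≈ 45.39°.
Then ∠Q = 180° − ∠R − ∠P ≈ 48.61°.
Law of sines gives RP = PQ·sin Q/sin R ≈ 178.32.
Semiperimeter s = (237.1+169.2+178.32)/2 = 292.31.
Perimeter = 237.1 + 169.2 + 178.32 = 584.62.

perimeter ≈ 584.62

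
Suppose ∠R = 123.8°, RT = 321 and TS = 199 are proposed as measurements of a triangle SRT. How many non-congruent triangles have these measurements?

RT·sin R = 321·sin(123.8°) ≈ 266.7.
Since ∠R is not acute, a triangle exists only if TS > RT; here TS ≤ RT, so there is no triangle.

0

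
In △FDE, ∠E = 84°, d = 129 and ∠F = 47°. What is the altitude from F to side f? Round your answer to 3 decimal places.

The third angle is ∠D = 180° − ∠E − ∠F = 49.00°.
Law of sines: f = d·sin F/sin D ≈ 125.01.
Law of sines: e = d·sin E/sin D ≈ 169.99.
Area = ½·d·f·sin E ≈ 8018.8.
The altitude from F has length 2·area/f ≈ 128.29.

128.293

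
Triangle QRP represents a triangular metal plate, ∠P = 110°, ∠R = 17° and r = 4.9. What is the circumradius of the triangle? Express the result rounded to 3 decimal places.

8.380

The third angle is ∠Q = 180° − ∠R − ∠P = 53.00°.
Law of sines: q = r·sin Q/sin R ≈ 13.385.
Law of sines: p = r·sin P/sin R ≈ 15.749.
Circumradius = r/(2 sin R) ≈ 8.3797.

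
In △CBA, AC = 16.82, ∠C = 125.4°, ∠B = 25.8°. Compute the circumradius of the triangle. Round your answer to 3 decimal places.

The third angle is ∠A = 180° − ∠C − ∠B = 28.80°.
Law of sines: BA = AC·sin C/sin B ≈ 31.502.
Law of sines: CB = AC·sin A/sin B ≈ 18.618.
Circumradius = AC/(2 sin B) ≈ 19.323.

R ≈ 19.323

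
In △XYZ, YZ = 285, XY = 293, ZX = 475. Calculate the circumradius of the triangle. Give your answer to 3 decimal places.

R ≈ 253.595

By the law of cosines, cos X = (ZX² + XY² − YZ²) / (2·ZX·XY) ≈ 0.82719, so ∠X ≈ 0.597 rad.
Circumradius = YZ/(2 sin X) ≈ 253.6.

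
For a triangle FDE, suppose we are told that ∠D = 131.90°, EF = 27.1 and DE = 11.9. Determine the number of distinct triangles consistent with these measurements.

DE·sin D = 11.9·sin(131.90°) ≈ 8.857.
Since ∠D is not acute, a triangle exists only if EF > DE; here EF > DE, so there is exactly one triangle.

1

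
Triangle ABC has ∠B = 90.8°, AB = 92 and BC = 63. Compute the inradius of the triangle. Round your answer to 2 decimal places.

By the law of cosines, CA² = AB² + BC² − 2·AB·BC·cos B = 12595, so CA ≈ 112.23.
Area = ½·AB·BC·sin B ≈ 2897.7.
Semiperimeter s = (63+112.23+92)/2 = 133.61.
Inradius = area/s = 2897.7/133.61 ≈ 21.687.

r ≈ 21.69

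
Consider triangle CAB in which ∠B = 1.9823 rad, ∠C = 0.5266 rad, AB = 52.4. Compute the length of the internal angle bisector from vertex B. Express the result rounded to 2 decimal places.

The third angle is ∠A = π − ∠B − ∠C = 0.6327 rad.
Law of sines: BC = AB·sin A/sin C ≈ 61.65.
Law of sines: CA = AB·sin B/sin C ≈ 95.555.
The bisector from B has length 2·AB·BC·cos(∠B/2)/(AB+BC) ≈ 31.029.

31.03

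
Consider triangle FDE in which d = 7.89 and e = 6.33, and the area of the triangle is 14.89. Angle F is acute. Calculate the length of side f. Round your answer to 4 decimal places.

From area = ½·d·e·sin F, we get sin F = 2·area/(d·e) ≈ 0.59627.
Taking the acute solution, ∠F ≈ 36.60°.
Law of cosines then gives f ≈ 4.7046.

4.7046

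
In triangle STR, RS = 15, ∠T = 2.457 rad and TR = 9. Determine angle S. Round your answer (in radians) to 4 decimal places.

Law of sines: sin S = TR·sin T/RS ≈ 0.37941.
Since RS ≥ TR, only the acute value applies: ∠S ≈ 0.389 rad.
Then ∠R = π − ∠T − ∠S ≈ 0.295 rad.

0.3892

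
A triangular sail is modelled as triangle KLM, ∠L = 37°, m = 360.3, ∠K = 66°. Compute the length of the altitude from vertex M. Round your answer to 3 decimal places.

The third angle is ∠M = 180° − ∠K − ∠L = 77.00°.
Law of sines: k = m·sin K/sin M ≈ 337.81.
Law of sines: l = m·sin L/sin M ≈ 222.54.
Area = ½·m·k·sin L ≈ 36624.
The altitude from M has length 2·area/m ≈ 203.3.

203.298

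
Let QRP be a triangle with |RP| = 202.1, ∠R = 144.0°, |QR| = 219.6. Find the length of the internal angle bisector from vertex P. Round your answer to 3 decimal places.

By the law of cosines, |PQ|² = |QR|² + |RP|² − 2·|QR|·|RP|·cos R = 1.6088e+05, so |PQ| ≈ 401.1.
Law of cosines again: cos P = (|RP|² + |PQ|² − |QR|²)/(2·|RP|·|PQ|) ≈ 0.94680, so ∠P ≈ 18.77°.
The bisector from P has length 2·|RP|·|PQ|·cos(∠P/2)/(|RP|+|PQ|) ≈ 265.18.

t_P ≈ 265.175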